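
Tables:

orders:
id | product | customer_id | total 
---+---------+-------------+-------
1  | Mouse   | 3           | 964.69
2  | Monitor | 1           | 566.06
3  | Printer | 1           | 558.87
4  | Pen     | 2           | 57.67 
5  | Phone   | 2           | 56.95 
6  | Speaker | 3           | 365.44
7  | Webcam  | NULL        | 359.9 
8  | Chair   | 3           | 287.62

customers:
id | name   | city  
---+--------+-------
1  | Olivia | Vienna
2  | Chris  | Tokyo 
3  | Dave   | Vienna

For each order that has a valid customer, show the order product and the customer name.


INNER JOIN keeps only orders rows whose customer_id matches an id in customers. Walk through each order:
  - order 1 (Mouse): customer_id=3 -> matches Dave
  - order 2 (Monitor): customer_id=1 -> matches Olivia
  - order 3 (Printer): customer_id=1 -> matches Olivia
  - order 4 (Pen): customer_id=2 -> matches Chris
  - order 5 (Phone): customer_id=2 -> matches Chris
  - order 6 (Speaker): customer_id=3 -> matches Dave
  - order 7 (Webcam): customer_id=NULL, no match -> dropped
  - order 8 (Chair): customer_id=3 -> matches Dave
So 1 of 8 rows is dropped.

SQL:
SELECT a.product, b.name AS customer
FROM orders a
INNER JOIN customers b ON a.customer_id = b.id

Result:
product | customer
--------+---------
Mouse   | Dave    
Monitor | Olivia  
Printer | Olivia  
Pen     | Chris   
Phone   | Chris   
Speaker | Dave    
Chair   | Dave    


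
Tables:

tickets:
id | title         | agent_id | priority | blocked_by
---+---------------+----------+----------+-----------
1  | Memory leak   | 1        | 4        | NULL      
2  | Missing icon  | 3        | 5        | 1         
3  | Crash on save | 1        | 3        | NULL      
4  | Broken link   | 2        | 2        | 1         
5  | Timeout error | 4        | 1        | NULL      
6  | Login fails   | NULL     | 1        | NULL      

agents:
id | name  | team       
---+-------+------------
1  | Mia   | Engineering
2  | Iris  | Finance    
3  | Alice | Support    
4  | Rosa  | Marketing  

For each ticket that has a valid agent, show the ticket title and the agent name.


INNER JOIN keeps only tickets rows whose agent_id matches an id in agents. Walk through each ticket:
  - ticket 1 (Memory leak): agent_id=1 -> matches Mia
  - ticket 2 (Missing icon): agent_id=3 -> matches Alice
  - ticket 3 (Crash on save): agent_id=1 -> matches Mia
  - ticket 4 (Broken link): agent_id=2 -> matches Iris
  - ticket 5 (Timeout error): agent_id=4 -> matches Rosa
  - ticket 6 (Login fails): agent_id=NULL, no match -> dropped
So 1 of 6 rows is dropped.

SQL:
SELECT a.title, b.name AS agent
FROM tickets a
INNER JOIN agents b ON a.agent_id = b.id

Result:
title         | agent
--------------+------
Memory leak   | Mia  
Missing icon  | Alice
Crash on save | Mia  
Broken link   | Iris 
Timeout error | Rosa 


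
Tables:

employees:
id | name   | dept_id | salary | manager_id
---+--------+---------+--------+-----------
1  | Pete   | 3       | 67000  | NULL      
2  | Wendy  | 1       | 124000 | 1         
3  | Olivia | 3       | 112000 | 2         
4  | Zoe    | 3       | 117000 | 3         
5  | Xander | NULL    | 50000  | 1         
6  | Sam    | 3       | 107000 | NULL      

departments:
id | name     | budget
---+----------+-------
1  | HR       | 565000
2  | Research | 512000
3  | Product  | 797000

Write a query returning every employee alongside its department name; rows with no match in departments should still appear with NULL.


LEFT JOIN keeps every row from employees (the left table); where dept_id has no match in departments, the department columns become NULL. Walk through each employee:
  - employee 1 (Pete): dept_id=3 -> matches Product
  - employee 2 (Wendy): dept_id=1 -> matches HR
  - employee 3 (Olivia): dept_id=3 -> matches Product
  - employee 4 (Zoe): dept_id=3 -> matches Product
  - employee 5 (Xander): dept_id=NULL, no match -> kept with NULL
  - employee 6 (Sam): dept_id=3 -> matches Product
All 6 rows appear; 1 has NULL department.

SQL:
SELECT a.name, b.name AS department
FROM employees a
LEFT JOIN departments b ON a.dept_id = b.id

Result:
name   | department
-------+-----------
Pete   | Product   
Wendy  | HR        
Olivia | Product   
Zoe    | Product   
Xander | NULL      
Sam    | Product   


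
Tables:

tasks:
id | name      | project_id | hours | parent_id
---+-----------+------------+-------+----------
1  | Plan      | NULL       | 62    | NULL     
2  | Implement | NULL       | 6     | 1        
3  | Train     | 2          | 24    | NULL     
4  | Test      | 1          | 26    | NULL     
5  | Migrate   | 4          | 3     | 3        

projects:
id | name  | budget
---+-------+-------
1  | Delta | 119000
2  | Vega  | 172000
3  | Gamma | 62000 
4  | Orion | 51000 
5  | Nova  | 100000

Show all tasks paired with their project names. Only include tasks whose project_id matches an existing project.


INNER JOIN keeps only tasks rows whose project_id matches an id in projects. Walk through each task:
  - task 1 (Plan): project_id=NULL, no match -> dropped
  - task 2 (Implement): project_id=NULL, no match -> dropped
  - task 3 (Train): project_id=2 -> matches Vega
  - task 4 (Test): project_id=1 -> matches Delta
  - task 5 (Migrate): project_id=4 -> matches Orion
So 2 of 5 rows are dropped.

SQL:
SELECT a.name, b.name AS project
FROM tasks a
INNER JOIN projects b ON a.project_id = b.id

Result:
name    | project
--------+--------
Train   | Vega   
Test    | Delta  
Migrate | Orion  


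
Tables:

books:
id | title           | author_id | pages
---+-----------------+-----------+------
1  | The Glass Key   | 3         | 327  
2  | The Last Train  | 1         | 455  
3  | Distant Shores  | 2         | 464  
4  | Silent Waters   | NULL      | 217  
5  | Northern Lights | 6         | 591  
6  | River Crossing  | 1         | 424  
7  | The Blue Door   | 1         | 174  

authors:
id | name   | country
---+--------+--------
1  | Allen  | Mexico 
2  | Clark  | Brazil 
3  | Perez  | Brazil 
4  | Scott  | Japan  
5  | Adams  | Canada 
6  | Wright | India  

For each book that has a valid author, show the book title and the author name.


INNER JOIN keeps only books rows whose author_id matches an id in authors. Walk through each book:
  - book 1 (The Glass Key): author_id=3 -> matches Perez
  - book 2 (The Last Train): author_id=1 -> matches Allen
  - book 3 (Distant Shores): author_id=2 -> matches Clark
  - book 4 (Silent Waters): author_id=NULL, no match -> dropped
  - book 5 (Northern Lights): author_id=6 -> matches Wright
  - book 6 (River Crossing): author_id=1 -> matches Allen
  - book 7 (The Blue Door): author_id=1 -> matches Allen
So 1 of 7 rows is dropped.

SQL:
SELECT a.title, b.name AS author
FROM books a
INNER JOIN authors b ON a.author_id = b.id

Result:
title           | author
----------------+-------
The Glass Key   | Perez 
The Last Train  | Allen 
Distant Shores  | Clark 
Northern Lights | Wright
River Crossing  | Allen 
The Blue Door   | Allen 


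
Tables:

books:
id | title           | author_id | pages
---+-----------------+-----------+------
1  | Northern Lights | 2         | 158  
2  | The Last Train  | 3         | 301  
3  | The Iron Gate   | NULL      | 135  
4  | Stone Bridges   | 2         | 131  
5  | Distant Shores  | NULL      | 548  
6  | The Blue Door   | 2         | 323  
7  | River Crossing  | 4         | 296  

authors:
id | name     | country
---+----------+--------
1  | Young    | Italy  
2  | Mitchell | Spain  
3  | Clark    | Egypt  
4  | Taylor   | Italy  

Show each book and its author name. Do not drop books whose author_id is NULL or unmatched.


LEFT JOIN keeps every row from books (the left table); where author_id has no match in authors, the author columns become NULL. Walk through each book:
  - book 1 (Northern Lights): author_id=2 -> matches Mitchell
  - book 2 (The Last Train): author_id=3 -> matches Clark
  - book 3 (The Iron Gate): author_id=NULL, no match -> kept with NULL
  - book 4 (Stone Bridges): author_id=2 -> matches Mitchell
  - book 5 (Distant Shores): author_id=NULL, no match -> kept with NULL
  - book 6 (The Blue Door): author_id=2 -> matches Mitchell
  - book 7 (River Crossing): author_id=4 -> matches Taylor
All 7 rows appear; 2 have NULL author.

SQL:
SELECT a.title, b.name AS author
FROM books a
LEFT JOIN authors b ON a.author_id = b.id

Result:
title           | author  
----------------+---------
Northern Lights | Mitchell
The Last Train  | Clark   
The Iron Gate   | NULL    
Stone Bridges   | Mitchell
Distant Shores  | NULL    
The Blue Door   | Mitchell
River Crossing  | Taylor  


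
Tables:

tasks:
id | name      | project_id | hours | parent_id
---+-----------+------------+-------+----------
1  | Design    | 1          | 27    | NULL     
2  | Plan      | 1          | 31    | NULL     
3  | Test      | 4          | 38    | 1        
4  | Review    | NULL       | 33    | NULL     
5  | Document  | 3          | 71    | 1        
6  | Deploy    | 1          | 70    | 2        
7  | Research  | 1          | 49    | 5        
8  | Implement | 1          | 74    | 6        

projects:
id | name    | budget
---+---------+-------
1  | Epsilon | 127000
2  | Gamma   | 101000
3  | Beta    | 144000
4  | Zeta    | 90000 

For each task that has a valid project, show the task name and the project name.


INNER JOIN keeps only tasks rows whose project_id matches an id in projects. Walk through each task:
  - task 1 (Design): project_id=1 -> matches Epsilon
  - task 2 (Plan): project_id=1 -> matches Epsilon
  - task 3 (Test): project_id=4 -> matches Zeta
  - task 4 (Review): project_id=NULL, no match -> dropped
  - task 5 (Document): project_id=3 -> matches Beta
  - task 6 (Deploy): project_id=1 -> matches Epsilon
  - task 7 (Research): project_id=1 -> matches Epsilon
  - task 8 (Implement): project_id=1 -> matches Epsilon
So 1 of 8 rows is dropped.

SQL:
SELECT a.name, b.name AS project
FROM tasks a
INNER JOIN projects b ON a.project_id = b.id

Result:
name      | project
----------+--------
Design    | Epsilon
Plan      | Epsilon
Test      | Zeta   
Document  | Beta   
Deploy    | Epsilon
Research  | Epsilon
Implement | Epsilon


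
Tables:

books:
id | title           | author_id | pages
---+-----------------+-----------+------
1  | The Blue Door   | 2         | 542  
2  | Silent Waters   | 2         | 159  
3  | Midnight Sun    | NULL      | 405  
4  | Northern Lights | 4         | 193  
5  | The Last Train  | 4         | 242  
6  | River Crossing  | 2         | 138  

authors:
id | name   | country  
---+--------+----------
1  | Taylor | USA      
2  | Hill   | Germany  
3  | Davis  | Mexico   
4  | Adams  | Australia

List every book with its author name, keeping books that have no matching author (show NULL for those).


LEFT JOIN keeps every row from books (the left table); where author_id has no match in authors, the author columns become NULL. Walk through each book:
  - book 1 (The Blue Door): author_id=2 -> matches Hill
  - book 2 (Silent Waters): author_id=2 -> matches Hill
  - book 3 (Midnight Sun): author_id=NULL, no match -> kept with NULL
  - book 4 (Northern Lights): author_id=4 -> matches Adams
  - book 5 (The Last Train): author_id=4 -> matches Adams
  - book 6 (River Crossing): author_id=2 -> matches Hill
All 6 rows appear; 1 has NULL author.

SQL:
SELECT a.title, b.name AS author
FROM books a
LEFT JOIN authors b ON a.author_id = b.id

Result:
title           | author
----------------+-------
The Blue Door   | Hill  
Silent Waters   | Hill  
Midnight Sun    | NULL  
Northern Lights | Adams 
The Last Train  | Adams 
River Crossing  | Hill  


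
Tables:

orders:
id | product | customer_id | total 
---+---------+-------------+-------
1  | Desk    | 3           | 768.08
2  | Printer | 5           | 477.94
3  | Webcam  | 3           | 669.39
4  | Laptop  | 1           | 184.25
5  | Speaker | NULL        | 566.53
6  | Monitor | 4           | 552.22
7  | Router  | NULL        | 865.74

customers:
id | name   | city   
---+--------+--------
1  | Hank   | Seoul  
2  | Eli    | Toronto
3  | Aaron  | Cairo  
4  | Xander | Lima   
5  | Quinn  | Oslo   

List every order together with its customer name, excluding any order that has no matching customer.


INNER JOIN keeps only orders rows whose customer_id matches an id in customers. Walk through each order:
  - order 1 (Desk): customer_id=3 -> matches Aaron
  - order 2 (Printer): customer_id=5 -> matches Quinn
  - order 3 (Webcam): customer_id=3 -> matches Aaron
  - order 4 (Laptop): customer_id=1 -> matches Hank
  - order 5 (Speaker): customer_id=NULL, no match -> dropped
  - order 6 (Monitor): customer_id=4 -> matches Xander
  - order 7 (Router): customer_id=NULL, no match -> dropped
So 2 of 7 rows are dropped.

SQL:
SELECT a.product, b.name AS customer
FROM orders a
INNER JOIN customers b ON a.customer_id = b.id

Result:
product | customer
--------+---------
Desk    | Aaron   
Printer | Quinn   
Webcam  | Aaron   
Laptop  | Hank    
Monitor | Xander  


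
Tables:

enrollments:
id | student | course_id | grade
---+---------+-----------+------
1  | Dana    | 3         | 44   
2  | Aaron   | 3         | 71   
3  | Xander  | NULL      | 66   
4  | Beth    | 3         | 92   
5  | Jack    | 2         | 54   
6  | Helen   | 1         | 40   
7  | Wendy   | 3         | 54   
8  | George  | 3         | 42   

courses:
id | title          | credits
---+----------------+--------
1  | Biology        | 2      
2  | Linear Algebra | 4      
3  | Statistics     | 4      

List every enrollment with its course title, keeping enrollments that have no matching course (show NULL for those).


LEFT JOIN keeps every row from enrollments (the left table); where course_id has no match in courses, the course columns become NULL. Walk through each enrollment:
  - enrollment 1 (Dana): course_id=3 -> matches Statistics
  - enrollment 2 (Aaron): course_id=3 -> matches Statistics
  - enrollment 3 (Xander): course_id=NULL, no match -> kept with NULL
  - enrollment 4 (Beth): course_id=3 -> matches Statistics
  - enrollment 5 (Jack): course_id=2 -> matches Linear Algebra
  - enrollment 6 (Helen): course_id=1 -> matches Biology
  - enrollment 7 (Wendy): course_id=3 -> matches Statistics
  - enrollment 8 (George): course_id=3 -> matches Statistics
All 8 rows appear; 1 has NULL course.

SQL:
SELECT a.student, b.title AS course
FROM enrollments a
LEFT JOIN courses b ON a.course_id = b.id

Result:
student | course        
--------+---------------
Dana    | Statistics    
Aaron   | Statistics    
Xander  | NULL          
Beth    | Statistics    
Jack    | Linear Algebra
Helen   | Biology       
Wendy   | Statistics    
George  | Statistics    


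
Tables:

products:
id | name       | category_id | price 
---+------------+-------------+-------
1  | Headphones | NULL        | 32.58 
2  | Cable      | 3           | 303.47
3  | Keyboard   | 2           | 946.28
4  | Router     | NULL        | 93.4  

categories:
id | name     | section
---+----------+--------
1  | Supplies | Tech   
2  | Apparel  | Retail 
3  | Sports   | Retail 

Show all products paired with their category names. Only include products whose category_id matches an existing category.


INNER JOIN keeps only products rows whose category_id matches an id in categories. Walk through each product:
  - product 1 (Headphones): category_id=NULL, no match -> dropped
  - product 2 (Cable): category_id=3 -> matches Sports
  - product 3 (Keyboard): category_id=2 -> matches Apparel
  - product 4 (Router): category_id=NULL, no match -> dropped
So 2 of 4 rows are dropped.

SQL:
SELECT a.name, b.name AS category
FROM products a
INNER JOIN categories b ON a.category_id = b.id

Result:
name     | category
---------+---------
Cable    | Sports  
Keyboard | Apparel 


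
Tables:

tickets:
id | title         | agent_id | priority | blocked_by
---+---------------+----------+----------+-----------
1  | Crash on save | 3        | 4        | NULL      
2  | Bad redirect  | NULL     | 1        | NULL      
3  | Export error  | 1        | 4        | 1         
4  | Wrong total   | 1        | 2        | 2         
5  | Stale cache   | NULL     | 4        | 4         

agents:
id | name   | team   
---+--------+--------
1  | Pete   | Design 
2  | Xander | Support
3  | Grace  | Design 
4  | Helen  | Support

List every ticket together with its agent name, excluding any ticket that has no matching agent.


INNER JOIN keeps only tickets rows whose agent_id matches an id in agents. Walk through each ticket:
  - ticket 1 (Crash on save): agent_id=3 -> matches Grace
  - ticket 2 (Bad redirect): agent_id=NULL, no match -> dropped
  - ticket 3 (Export error): agent_id=1 -> matches Pete
  - ticket 4 (Wrong total): agent_id=1 -> matches Pete
  - ticket 5 (Stale cache): agent_id=NULL, no match -> dropped
So 2 of 5 rows are dropped.

SQL:
SELECT a.title, b.name AS agent
FROM tickets a
INNER JOIN agents b ON a.agent_id = b.id

Result:
title         | agent
--------------+------
Crash on save | Grace
Export error  | Pete 
Wrong total   | Pete 


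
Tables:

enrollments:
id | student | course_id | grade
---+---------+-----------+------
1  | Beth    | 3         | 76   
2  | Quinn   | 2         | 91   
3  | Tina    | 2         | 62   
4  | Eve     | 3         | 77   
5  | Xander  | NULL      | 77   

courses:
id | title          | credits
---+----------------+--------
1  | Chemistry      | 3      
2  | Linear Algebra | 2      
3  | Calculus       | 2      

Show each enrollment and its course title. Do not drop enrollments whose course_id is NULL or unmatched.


LEFT JOIN keeps every row from enrollments (the left table); where course_id has no match in courses, the course columns become NULL. Walk through each enrollment:
  - enrollment 1 (Beth): course_id=3 -> matches Calculus
  - enrollment 2 (Quinn): course_id=2 -> matches Linear Algebra
  - enrollment 3 (Tina): course_id=2 -> matches Linear Algebra
  - enrollment 4 (Eve): course_id=3 -> matches Calculus
  - enrollment 5 (Xander): course_id=NULL, no match -> kept with NULL
All 5 rows appear; 1 has NULL course.

SQL:
SELECT a.student, b.title AS course
FROM enrollments a
LEFT JOIN courses b ON a.course_id = b.id

Result:
student | course        
--------+---------------
Beth    | Calculus      
Quinn   | Linear Algebra
Tina    | Linear Algebra
Eve     | Calculus      
Xander  | NULL          


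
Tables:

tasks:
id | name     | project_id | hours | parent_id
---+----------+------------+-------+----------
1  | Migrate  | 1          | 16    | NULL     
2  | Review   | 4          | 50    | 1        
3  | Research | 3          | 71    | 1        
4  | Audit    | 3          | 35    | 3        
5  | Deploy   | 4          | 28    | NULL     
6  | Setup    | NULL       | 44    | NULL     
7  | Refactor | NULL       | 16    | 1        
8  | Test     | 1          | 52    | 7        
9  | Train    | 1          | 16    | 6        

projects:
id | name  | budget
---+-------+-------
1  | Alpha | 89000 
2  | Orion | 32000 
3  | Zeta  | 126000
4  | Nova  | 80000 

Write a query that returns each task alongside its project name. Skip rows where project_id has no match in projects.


INNER JOIN keeps only tasks rows whose project_id matches an id in projects. Walk through each task:
  - task 1 (Migrate): project_id=1 -> matches Alpha
  - task 2 (Review): project_id=4 -> matches Nova
  - task 3 (Research): project_id=3 -> matches Zeta
  - task 4 (Audit): project_id=3 -> matches Zeta
  - task 5 (Deploy): project_id=4 -> matches Nova
  - task 6 (Setup): project_id=NULL, no match -> dropped
  - task 7 (Refactor): project_id=NULL, no match -> dropped
  - task 8 (Test): project_id=1 -> matches Alpha
  - task 9 (Train): project_id=1 -> matches Alpha
So 2 of 9 rows are dropped.

SQL:
SELECT a.name, b.name AS project
FROM tasks a
INNER JOIN projects b ON a.project_id = b.id

Result:
name     | project
---------+--------
Migrate  | Alpha  
Review   | Nova   
Research | Zeta   
Audit    | Zeta   
Deploy   | Nova   
Test     | Alpha  
Train    | Alpha  


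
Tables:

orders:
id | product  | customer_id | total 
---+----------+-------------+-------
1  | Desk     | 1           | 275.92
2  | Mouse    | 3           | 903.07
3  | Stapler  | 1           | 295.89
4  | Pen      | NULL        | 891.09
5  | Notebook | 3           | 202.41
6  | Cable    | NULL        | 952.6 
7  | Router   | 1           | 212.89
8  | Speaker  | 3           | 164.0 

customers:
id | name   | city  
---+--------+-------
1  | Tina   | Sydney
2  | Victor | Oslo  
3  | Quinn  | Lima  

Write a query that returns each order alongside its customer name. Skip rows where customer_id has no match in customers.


INNER JOIN keeps only orders rows whose customer_id matches an id in customers. Walk through each order:
  - order 1 (Desk): customer_id=1 -> matches Tina
  - order 2 (Mouse): customer_id=3 -> matches Quinn
  - order 3 (Stapler): customer_id=1 -> matches Tina
  - order 4 (Pen): customer_id=NULL, no match -> dropped
  - order 5 (Notebook): customer_id=3 -> matches Quinn
  - order 6 (Cable): customer_id=NULL, no match -> dropped
  - order 7 (Router): customer_id=1 -> matches Tina
  - order 8 (Speaker): customer_id=3 -> matches Quinn
So 2 of 8 rows are dropped.

SQL:
SELECT a.product, b.name AS customer
FROM orders a
INNER JOIN customers b ON a.customer_id = b.id

Result:
product  | customer
---------+---------
Desk     | Tina    
Mouse    | Quinn   
Stapler  | Tina    
Notebook | Quinn   
Router   | Tina    
Speaker  | Quinn   


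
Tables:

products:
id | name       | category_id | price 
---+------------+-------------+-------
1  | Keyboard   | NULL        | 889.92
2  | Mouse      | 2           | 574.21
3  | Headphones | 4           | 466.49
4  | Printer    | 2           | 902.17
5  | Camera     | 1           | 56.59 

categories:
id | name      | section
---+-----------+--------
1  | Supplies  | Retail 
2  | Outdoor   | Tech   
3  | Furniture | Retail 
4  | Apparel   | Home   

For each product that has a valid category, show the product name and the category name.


INNER JOIN keeps only products rows whose category_id matches an id in categories. Walk through each product:
  - product 1 (Keyboard): category_id=NULL, no match -> dropped
  - product 2 (Mouse): category_id=2 -> matches Outdoor
  - product 3 (Headphones): category_id=4 -> matches Apparel
  - product 4 (Printer): category_id=2 -> matches Outdoor
  - product 5 (Camera): category_id=1 -> matches Supplies
So 1 of 5 rows is dropped.

SQL:
SELECT a.name, b.name AS category
FROM products a
INNER JOIN categories b ON a.category_id = b.id

Result:
name       | category
-----------+---------
Mouse      | Outdoor 
Headphones | Apparel 
Printer    | Outdoor 
Camera     | Supplies


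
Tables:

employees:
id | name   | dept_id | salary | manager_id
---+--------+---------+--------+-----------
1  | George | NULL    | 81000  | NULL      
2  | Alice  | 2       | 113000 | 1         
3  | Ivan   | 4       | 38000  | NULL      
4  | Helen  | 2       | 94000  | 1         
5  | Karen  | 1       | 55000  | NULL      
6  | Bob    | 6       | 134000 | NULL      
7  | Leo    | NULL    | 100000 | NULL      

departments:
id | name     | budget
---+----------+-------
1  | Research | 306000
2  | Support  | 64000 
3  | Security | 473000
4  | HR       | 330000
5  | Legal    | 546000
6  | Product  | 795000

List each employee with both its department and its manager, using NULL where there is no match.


Two LEFT JOINs from the same base table employees: one to departments via dept_id, one to employees itself via manager_id. Both are LEFT so every employee is preserved.
Match against departments:
  - employee 1 (George): dept_id=NULL, no match -> kept with NULL
  - employee 2 (Alice): dept_id=2 -> matches Support
  - employee 3 (Ivan): dept_id=4 -> matches HR
  - employee 4 (Helen): dept_id=2 -> matches Support
  - employee 5 (Karen): dept_id=1 -> matches Research
  - employee 6 (Bob): dept_id=6 -> matches Product
  - employee 7 (Leo): dept_id=NULL, no match -> kept with NULL
Match against employees (self):
  - employee 1 (George): manager_id=NULL -> NULL
  - employee 2 (Alice): manager_id=1 -> George
  - employee 3 (Ivan): manager_id=NULL -> NULL
  - employee 4 (Helen): manager_id=1 -> George
  - employee 5 (Karen): manager_id=NULL -> NULL
  - employee 6 (Bob): manager_id=NULL -> NULL
  - employee 7 (Leo): manager_id=NULL -> NULL

SQL:
SELECT a.name, b.name AS department, c.name AS manager
FROM employees a
LEFT JOIN departments b ON a.dept_id = b.id
LEFT JOIN employees c ON a.manager_id = c.id

Result:
name   | department | manager
-------+------------+--------
George | NULL       | NULL   
Alice  | Support    | George 
Ivan   | HR         | NULL   
Helen  | Support    | George 
Karen  | Research   | NULL   
Bob    | Product    | NULL   
Leo    | NULL       | NULL   


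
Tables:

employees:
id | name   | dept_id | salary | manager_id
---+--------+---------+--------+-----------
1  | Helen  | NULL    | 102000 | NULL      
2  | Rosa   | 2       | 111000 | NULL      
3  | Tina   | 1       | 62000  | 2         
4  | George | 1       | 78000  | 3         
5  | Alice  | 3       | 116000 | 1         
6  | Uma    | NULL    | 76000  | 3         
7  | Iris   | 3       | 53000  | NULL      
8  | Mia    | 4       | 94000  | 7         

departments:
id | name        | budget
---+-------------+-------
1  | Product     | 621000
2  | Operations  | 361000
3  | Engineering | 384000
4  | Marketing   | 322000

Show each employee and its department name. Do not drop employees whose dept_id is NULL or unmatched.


LEFT JOIN keeps every row from employees (the left table); where dept_id has no match in departments, the department columns become NULL. Walk through each employee:
  - employee 1 (Helen): dept_id=NULL, no match -> kept with NULL
  - employee 2 (Rosa): dept_id=2 -> matches Operations
  - employee 3 (Tina): dept_id=1 -> matches Product
  - employee 4 (George): dept_id=1 -> matches Product
  - employee 5 (Alice): dept_id=3 -> matches Engineering
  - employee 6 (Uma): dept_id=NULL, no match -> kept with NULL
  - employee 7 (Iris): dept_id=3 -> matches Engineering
  - employee 8 (Mia): dept_id=4 -> matches Marketing
All 8 rows appear; 2 have NULL department.

SQL:
SELECT a.name, b.name AS department
FROM employees a
LEFT JOIN departments b ON a.dept_id = b.id

Result:
name   | department 
-------+------------
Helen  | NULL       
Rosa   | Operations 
Tina   | Product    
George | Product    
Alice  | Engineering
Uma    | NULL       
Iris   | Engineering
Mia    | Marketing  


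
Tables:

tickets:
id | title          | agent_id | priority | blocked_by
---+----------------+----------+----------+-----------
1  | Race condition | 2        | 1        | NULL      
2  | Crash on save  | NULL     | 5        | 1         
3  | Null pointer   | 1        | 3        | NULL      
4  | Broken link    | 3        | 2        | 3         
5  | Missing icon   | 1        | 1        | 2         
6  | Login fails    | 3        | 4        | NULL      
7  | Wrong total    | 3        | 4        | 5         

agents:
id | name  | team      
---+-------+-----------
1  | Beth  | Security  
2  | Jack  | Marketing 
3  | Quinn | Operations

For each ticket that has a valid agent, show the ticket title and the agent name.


INNER JOIN keeps only tickets rows whose agent_id matches an id in agents. Walk through each ticket:
  - ticket 1 (Race condition): agent_id=2 -> matches Jack
  - ticket 2 (Crash on save): agent_id=NULL, no match -> dropped
  - ticket 3 (Null pointer): agent_id=1 -> matches Beth
  - ticket 4 (Broken link): agent_id=3 -> matches Quinn
  - ticket 5 (Missing icon): agent_id=1 -> matches Beth
  - ticket 6 (Login fails): agent_id=3 -> matches Quinn
  - ticket 7 (Wrong total): agent_id=3 -> matches Quinn
So 1 of 7 rows is dropped.

SQL:
SELECT a.title, b.name AS agent
FROM tickets a
INNER JOIN agents b ON a.agent_id = b.id

Result:
title          | agent
---------------+------
Race condition | Jack 
Null pointer   | Beth 
Broken link    | Quinn
Missing icon   | Beth 
Login fails    | Quinn
Wrong total    | Quinn


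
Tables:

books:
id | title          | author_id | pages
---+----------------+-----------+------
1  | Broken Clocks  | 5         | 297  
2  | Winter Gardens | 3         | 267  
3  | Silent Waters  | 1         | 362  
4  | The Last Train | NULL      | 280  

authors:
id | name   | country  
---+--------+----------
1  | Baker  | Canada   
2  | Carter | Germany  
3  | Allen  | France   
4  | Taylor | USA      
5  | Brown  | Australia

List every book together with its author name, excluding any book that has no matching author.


INNER JOIN keeps only books rows whose author_id matches an id in authors. Walk through each book:
  - book 1 (Broken Clocks): author_id=5 -> matches Brown
  - book 2 (Winter Gardens): author_id=3 -> matches Allen
  - book 3 (Silent Waters): author_id=1 -> matches Baker
  - book 4 (The Last Train): author_id=NULL, no match -> dropped
So 1 of 4 rows is dropped.

SQL:
SELECT a.title, b.name AS author
FROM books a
INNER JOIN authors b ON a.author_id = b.id

Result:
title          | author
---------------+-------
Broken Clocks  | Brown 
Winter Gardens | Allen 
Silent Waters  | Baker 


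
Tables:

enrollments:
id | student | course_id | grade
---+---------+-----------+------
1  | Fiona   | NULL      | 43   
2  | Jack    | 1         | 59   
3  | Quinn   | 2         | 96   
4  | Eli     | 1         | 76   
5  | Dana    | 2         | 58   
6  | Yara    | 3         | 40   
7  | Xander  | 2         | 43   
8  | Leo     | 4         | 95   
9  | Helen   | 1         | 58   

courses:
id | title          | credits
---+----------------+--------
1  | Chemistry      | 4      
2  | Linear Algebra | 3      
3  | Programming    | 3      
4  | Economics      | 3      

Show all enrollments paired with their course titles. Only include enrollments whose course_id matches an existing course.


INNER JOIN keeps only enrollments rows whose course_id matches an id in courses. Walk through each enrollment:
  - enrollment 1 (Fiona): course_id=NULL, no match -> dropped
  - enrollment 2 (Jack): course_id=1 -> matches Chemistry
  - enrollment 3 (Quinn): course_id=2 -> matches Linear Algebra
  - enrollment 4 (Eli): course_id=1 -> matches Chemistry
  - enrollment 5 (Dana): course_id=2 -> matches Linear Algebra
  - enrollment 6 (Yara): course_id=3 -> matches Programming
  - enrollment 7 (Xander): course_id=2 -> matches Linear Algebra
  - enrollment 8 (Leo): course_id=4 -> matches Economics
  - enrollment 9 (Helen): course_id=1 -> matches Chemistry
So 1 of 9 rows is dropped.

SQL:
SELECT a.student, b.title AS course
FROM enrollments a
INNER JOIN courses b ON a.course_id = b.id

Result:
student | course        
--------+---------------
Jack    | Chemistry     
Quinn   | Linear Algebra
Eli     | Chemistry     
Dana    | Linear Algebra
Yara    | Programming   
Xander  | Linear Algebra
Leo     | Economics     
Helen   | Chemistry     


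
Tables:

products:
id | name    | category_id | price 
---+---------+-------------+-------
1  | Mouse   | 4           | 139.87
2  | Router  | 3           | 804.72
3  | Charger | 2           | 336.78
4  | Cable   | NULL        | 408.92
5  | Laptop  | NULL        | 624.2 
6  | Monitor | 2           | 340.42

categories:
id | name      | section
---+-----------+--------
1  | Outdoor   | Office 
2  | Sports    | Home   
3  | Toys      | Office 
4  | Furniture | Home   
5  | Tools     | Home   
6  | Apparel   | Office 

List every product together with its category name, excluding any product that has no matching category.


INNER JOIN keeps only products rows whose category_id matches an id in categories. Walk through each product:
  - product 1 (Mouse): category_id=4 -> matches Furniture
  - product 2 (Router): category_id=3 -> matches Toys
  - product 3 (Charger): category_id=2 -> matches Sports
  - product 4 (Cable): category_id=NULL, no match -> dropped
  - product 5 (Laptop): category_id=NULL, no match -> dropped
  - product 6 (Monitor): category_id=2 -> matches Sports
So 2 of 6 rows are dropped.

SQL:
SELECT a.name, b.name AS category
FROM products a
INNER JOIN categories b ON a.category_id = b.id

Result:
name    | category 
--------+----------
Mouse   | Furniture
Router  | Toys     
Charger | Sports   
Monitor | Sports   


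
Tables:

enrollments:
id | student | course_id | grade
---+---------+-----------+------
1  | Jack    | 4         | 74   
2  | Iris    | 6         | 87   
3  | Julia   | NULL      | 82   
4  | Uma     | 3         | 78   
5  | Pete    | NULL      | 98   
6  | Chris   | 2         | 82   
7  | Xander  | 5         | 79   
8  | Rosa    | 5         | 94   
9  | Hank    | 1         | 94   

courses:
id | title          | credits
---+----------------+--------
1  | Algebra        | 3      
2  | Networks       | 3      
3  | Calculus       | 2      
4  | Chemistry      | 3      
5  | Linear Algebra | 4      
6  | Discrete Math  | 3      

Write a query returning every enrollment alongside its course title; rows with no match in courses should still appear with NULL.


LEFT JOIN keeps every row from enrollments (the left table); where course_id has no match in courses, the course columns become NULL. Walk through each enrollment:
  - enrollment 1 (Jack): course_id=4 -> matches Chemistry
  - enrollment 2 (Iris): course_id=6 -> matches Discrete Math
  - enrollment 3 (Julia): course_id=NULL, no match -> kept with NULL
  - enrollment 4 (Uma): course_id=3 -> matches Calculus
  - enrollment 5 (Pete): course_id=NULL, no match -> kept with NULL
  - enrollment 6 (Chris): course_id=2 -> matches Networks
  - enrollment 7 (Xander): course_id=5 -> matches Linear Algebra
  - enrollment 8 (Rosa): course_id=5 -> matches Linear Algebra
  - enrollment 9 (Hank): course_id=1 -> matches Algebra
All 9 rows appear; 2 have NULL course.

SQL:
SELECT a.student, b.title AS course
FROM enrollments a
LEFT JOIN courses b ON a.course_id = b.id

Result:
student | course        
--------+---------------
Jack    | Chemistry     
Iris    | Discrete Math 
Julia   | NULL          
Uma     | Calculus      
Pete    | NULL          
Chris   | Networks      
Xander  | Linear Algebra
Rosa    | Linear Algebra
Hank    | Algebra       


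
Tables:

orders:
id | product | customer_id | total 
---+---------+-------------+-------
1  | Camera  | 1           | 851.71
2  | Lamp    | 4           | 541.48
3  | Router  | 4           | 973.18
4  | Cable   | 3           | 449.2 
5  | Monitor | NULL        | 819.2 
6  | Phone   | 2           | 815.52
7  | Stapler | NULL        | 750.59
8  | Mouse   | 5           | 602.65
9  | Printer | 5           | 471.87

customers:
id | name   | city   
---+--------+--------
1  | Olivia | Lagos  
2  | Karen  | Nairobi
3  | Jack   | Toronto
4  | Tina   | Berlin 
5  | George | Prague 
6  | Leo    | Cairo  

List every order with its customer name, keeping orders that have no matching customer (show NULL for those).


LEFT JOIN keeps every row from orders (the left table); where customer_id has no match in customers, the customer columns become NULL. Walk through each order:
  - order 1 (Camera): customer_id=1 -> matches Olivia
  - order 2 (Lamp): customer_id=4 -> matches Tina
  - order 3 (Router): customer_id=4 -> matches Tina
  - order 4 (Cable): customer_id=3 -> matches Jack
  - order 5 (Monitor): customer_id=NULL, no match -> kept with NULL
  - order 6 (Phone): customer_id=2 -> matches Karen
  - order 7 (Stapler): customer_id=NULL, no match -> kept with NULL
  - order 8 (Mouse): customer_id=5 -> matches George
  - order 9 (Printer): customer_id=5 -> matches George
All 9 rows appear; 2 have NULL customer.

SQL:
SELECT a.product, b.name AS customer
FROM orders a
LEFT JOIN customers b ON a.customer_id = b.id

Result:
product | customer
--------+---------
Camera  | Olivia  
Lamp    | Tina    
Router  | Tina    
Cable   | Jack    
Monitor | NULL    
Phone   | Karen   
Stapler | NULL    
Mouse   | George  
Printer | George  


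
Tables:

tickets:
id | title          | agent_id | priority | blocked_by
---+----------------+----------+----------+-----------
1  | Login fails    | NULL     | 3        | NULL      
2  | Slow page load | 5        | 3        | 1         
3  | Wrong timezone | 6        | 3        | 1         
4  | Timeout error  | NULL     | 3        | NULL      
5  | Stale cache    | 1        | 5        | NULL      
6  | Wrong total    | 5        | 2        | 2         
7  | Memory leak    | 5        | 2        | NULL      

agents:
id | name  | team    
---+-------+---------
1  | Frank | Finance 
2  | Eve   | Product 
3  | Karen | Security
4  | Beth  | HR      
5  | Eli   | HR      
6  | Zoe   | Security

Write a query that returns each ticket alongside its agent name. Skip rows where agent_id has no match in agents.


INNER JOIN keeps only tickets rows whose agent_id matches an id in agents. Walk through each ticket:
  - ticket 1 (Login fails): agent_id=NULL, no match -> dropped
  - ticket 2 (Slow page load): agent_id=5 -> matches Eli
  - ticket 3 (Wrong timezone): agent_id=6 -> matches Zoe
  - ticket 4 (Timeout error): agent_id=NULL, no match -> dropped
  - ticket 5 (Stale cache): agent_id=1 -> matches Frank
  - ticket 6 (Wrong total): agent_id=5 -> matches Eli
  - ticket 7 (Memory leak): agent_id=5 -> matches Eli
So 2 of 7 rows are dropped.

SQL:
SELECT a.title, b.name AS agent
FROM tickets a
INNER JOIN agents b ON a.agent_id = b.id

Result:
title          | agent
---------------+------
Slow page load | Eli  
Wrong timezone | Zoe  
Stale cache    | Frank
Wrong total    | Eli  
Memory leak    | Eli  


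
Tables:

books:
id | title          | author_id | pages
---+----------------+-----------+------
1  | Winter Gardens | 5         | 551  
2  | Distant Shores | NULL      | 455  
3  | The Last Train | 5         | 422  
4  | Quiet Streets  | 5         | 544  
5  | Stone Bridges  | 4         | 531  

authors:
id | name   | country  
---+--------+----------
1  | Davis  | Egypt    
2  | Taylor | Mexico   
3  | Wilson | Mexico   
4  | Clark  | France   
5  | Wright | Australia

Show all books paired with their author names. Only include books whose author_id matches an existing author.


INNER JOIN keeps only books rows whose author_id matches an id in authors. Walk through each book:
  - book 1 (Winter Gardens): author_id=5 -> matches Wright
  - book 2 (Distant Shores): author_id=NULL, no match -> dropped
  - book 3 (The Last Train): author_id=5 -> matches Wright
  - book 4 (Quiet Streets): author_id=5 -> matches Wright
  - book 5 (Stone Bridges): author_id=4 -> matches Clark
So 1 of 5 rows is dropped.

SQL:
SELECT a.title, b.name AS author
FROM books a
INNER JOIN authors b ON a.author_id = b.id

Result:
title          | author
---------------+-------
Winter Gardens | Wright
The Last Train | Wright
Quiet Streets  | Wright
Stone Bridges  | Clark 


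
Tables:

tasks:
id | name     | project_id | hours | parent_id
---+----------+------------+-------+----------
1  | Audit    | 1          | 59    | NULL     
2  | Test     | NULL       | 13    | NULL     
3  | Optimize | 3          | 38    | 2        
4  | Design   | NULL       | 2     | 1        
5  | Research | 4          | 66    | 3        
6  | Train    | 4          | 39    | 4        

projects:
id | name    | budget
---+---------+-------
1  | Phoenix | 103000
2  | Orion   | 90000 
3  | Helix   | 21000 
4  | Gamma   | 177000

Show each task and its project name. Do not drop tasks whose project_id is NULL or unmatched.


LEFT JOIN keeps every row from tasks (the left table); where project_id has no match in projects, the project columns become NULL. Walk through each task:
  - task 1 (Audit): project_id=1 -> matches Phoenix
  - task 2 (Test): project_id=NULL, no match -> kept with NULL
  - task 3 (Optimize): project_id=3 -> matches Helix
  - task 4 (Design): project_id=NULL, no match -> kept with NULL
  - task 5 (Research): project_id=4 -> matches Gamma
  - task 6 (Train): project_id=4 -> matches Gamma
All 6 rows appear; 2 have NULL project.

SQL:
SELECT a.name, b.name AS project
FROM tasks a
LEFT JOIN projects b ON a.project_id = b.id

Result:
name     | project
---------+--------
Audit    | Phoenix
Test     | NULL   
Optimize | Helix  
Design   | NULL   
Research | Gamma  
Train    | Gamma  


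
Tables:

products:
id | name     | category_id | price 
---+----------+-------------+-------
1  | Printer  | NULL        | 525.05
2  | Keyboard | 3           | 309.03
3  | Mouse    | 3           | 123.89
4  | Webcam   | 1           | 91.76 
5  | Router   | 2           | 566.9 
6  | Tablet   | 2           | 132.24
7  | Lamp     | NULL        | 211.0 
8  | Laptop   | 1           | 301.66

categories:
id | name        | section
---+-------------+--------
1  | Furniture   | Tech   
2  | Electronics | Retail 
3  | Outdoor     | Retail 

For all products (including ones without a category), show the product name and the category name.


LEFT JOIN keeps every row from products (the left table); where category_id has no match in categories, the category columns become NULL. Walk through each product:
  - product 1 (Printer): category_id=NULL, no match -> kept with NULL
  - product 2 (Keyboard): category_id=3 -> matches Outdoor
  - product 3 (Mouse): category_id=3 -> matches Outdoor
  - product 4 (Webcam): category_id=1 -> matches Furniture
  - product 5 (Router): category_id=2 -> matches Electronics
  - product 6 (Tablet): category_id=2 -> matches Electronics
  - product 7 (Lamp): category_id=NULL, no match -> kept with NULL
  - product 8 (Laptop): category_id=1 -> matches Furniture
All 8 rows appear; 2 have NULL category.

SQL:
SELECT a.name, b.name AS category
FROM products a
LEFT JOIN categories b ON a.category_id = b.id

Result:
name     | category   
---------+------------
Printer  | NULL       
Keyboard | Outdoor    
Mouse    | Outdoor    
Webcam   | Furniture  
Router   | Electronics
Tablet   | Electronics
Lamp     | NULL       
Laptop   | Furniture  
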